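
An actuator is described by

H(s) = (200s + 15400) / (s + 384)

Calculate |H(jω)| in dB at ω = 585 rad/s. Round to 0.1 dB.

Substitute s = j585:
Numerator: 200(j585) + 15400 = 15400 + j117000
Denominator: (j585) + 384 = 384 + j585
|N| = √(15400² + 117000²) ≈ 1.1801e+05, ∠N ≈ 82.50°
|D| = √(384² + 585²) ≈ 699.77, ∠D ≈ 56.72°
|H| = 1.1801e+05 / 699.77 ≈ 168.64
Gain = 20 log₁₀(168.64) ≈ 44.54 dB

44.5 dB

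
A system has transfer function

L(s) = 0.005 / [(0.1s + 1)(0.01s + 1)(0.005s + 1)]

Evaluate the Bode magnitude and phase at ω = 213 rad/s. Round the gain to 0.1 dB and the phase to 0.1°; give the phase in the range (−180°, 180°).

-83.3 dB, 161.0°

At ω = 213 rad/s:
pole (1 + j213·0.1) = 1 + j21.3 → |·| ≈ 21.323, ∠ ≈ 87.31°
pole (1 + j213·0.01) = 1 + j2.13 → |·| ≈ 2.3531, ∠ ≈ 64.85°
pole (1 + j213·0.005) = 1 + j1.065 → |·| ≈ 1.4609, ∠ ≈ 46.80°
|L| = 0.005 · 1 / (21.323 · 2.3531 · 1.4609) ≈ 6.8212e-05
Gain = 20 log₁₀(6.8212e-05) ≈ -83.32 dB
∠L = (0°) − (87.31° + 64.85° + 46.80°) = -198.96° ≡ 161.04° (principal value)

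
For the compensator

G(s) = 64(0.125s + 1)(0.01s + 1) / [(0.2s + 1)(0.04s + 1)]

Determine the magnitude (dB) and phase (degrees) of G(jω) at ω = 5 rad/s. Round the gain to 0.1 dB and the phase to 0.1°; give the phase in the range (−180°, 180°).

34.4 dB, -21.4°

At ω = 5 rad/s:
zero (1 + j5·0.125) = 1 + j0.625 → |·| ≈ 1.1792, ∠ ≈ 32.01°
zero (1 + j5·0.01) = 1 + j0.05 → |·| ≈ 1.0012, ∠ ≈ 2.86°
pole (1 + j5·0.2) = 1 + j1 → |·| ≈ 1.4142, ∠ ≈ 45.00°
pole (1 + j5·0.04) = 1 + j0.2 → |·| ≈ 1.0198, ∠ ≈ 11.31°
|G| = 64 · 1.1792 · 1.0012 / (1.4142 · 1.0198) ≈ 52.392
Gain = 20 log₁₀(52.392) ≈ 34.39 dB
∠G = (32.01° + 2.86°) − (45.00° + 11.31°) = -21.44°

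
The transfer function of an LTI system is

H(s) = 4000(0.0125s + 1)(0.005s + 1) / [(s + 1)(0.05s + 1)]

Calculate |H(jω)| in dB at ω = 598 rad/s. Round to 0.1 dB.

14.5 dB

At ω = 598 rad/s:
zero (1 + j598·0.0125) = 1 + j7.475 → |·| ≈ 7.5416, ∠ ≈ 82.38°
zero (1 + j598·0.005) = 1 + j2.99 → |·| ≈ 3.1528, ∠ ≈ 71.51°
pole (1 + j598·1) = 1 + j598 → |·| ≈ 598, ∠ ≈ 89.90°
pole (1 + j598·0.05) = 1 + j29.9 → |·| ≈ 29.917, ∠ ≈ 88.08°
|H| = 4000 · 7.5416 · 3.1528 / (598 · 29.917) ≈ 5.3162
Gain = 20 log₁₀(5.3162) ≈ 14.51 dB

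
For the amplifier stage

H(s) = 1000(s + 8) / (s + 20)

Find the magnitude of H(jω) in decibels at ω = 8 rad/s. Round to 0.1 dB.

At s = jω = j8:
zero (s+8): 8 + j8 → |·| = √(8²+8²) = √128 ≈ 11.314, ∠ = arctan(8/8) ≈ 45.00°
pole (s+20): 20 + j8 → |·| = √(20²+8²) = √464 ≈ 21.541, ∠ = arctan(8/20) ≈ 21.80°
|H| = 1000 · 11.314 / 21.541 ≈ 525.23
Gain = 20 log₁₀(525.23) ≈ 54.41 dB

54.4 dB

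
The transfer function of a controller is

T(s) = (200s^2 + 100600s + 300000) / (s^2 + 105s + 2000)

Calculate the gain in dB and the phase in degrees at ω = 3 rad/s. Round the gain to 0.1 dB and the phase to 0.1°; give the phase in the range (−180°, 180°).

46.5 dB, 36.4°

Substitute s = j3:
Numerator: 200(j3)^2 + 100600(j3) + 300000 = 298200 + j301800
Denominator: (j3)^2 + 105(j3) + 2000 = 1991 + j315
|N| = √(298200² + 301800²) ≈ 4.2427e+05, ∠N ≈ 45.34°
|D| = √(1991² + 315²) ≈ 2015.8, ∠D ≈ 8.99°
|T| = 4.2427e+05 / 2015.8 ≈ 210.47
Gain = 20 log₁₀(210.47) ≈ 46.46 dB
∠T = 45.34° − 8.99° = 36.35°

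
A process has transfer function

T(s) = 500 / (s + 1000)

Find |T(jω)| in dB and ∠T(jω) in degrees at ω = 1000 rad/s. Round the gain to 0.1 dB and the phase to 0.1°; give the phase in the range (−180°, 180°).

-9.0 dB, -45.0°

Substitute s = j1000:
Numerator: 500 = 500 + j0
Denominator: (j1000) + 1000 = 1000 + j1000
|N| = √(500² + 0²) ≈ 500, ∠N ≈ 0.00°
|D| = √(1000² + 1000²) ≈ 1414.2, ∠D ≈ 45.00°
|T| = 500 / 1414.2 ≈ 0.35356
Gain = 20 log₁₀(0.35356) ≈ -9.03 dB
∠T = 0.00° − 45.00° = -45.00°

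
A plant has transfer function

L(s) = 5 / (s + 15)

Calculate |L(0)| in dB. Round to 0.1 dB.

-9.5 dB

L(0) = 5 / 15 ≈ 0.33333
20 log₁₀(0.33333) ≈ -9.54 dB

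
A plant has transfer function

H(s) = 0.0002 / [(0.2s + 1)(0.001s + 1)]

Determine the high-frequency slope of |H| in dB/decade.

-40 dB/decade

Each pole contributes −20 dB/decade at high frequency; each zero contributes +20 dB/decade.
Net: 0 zero(s) − 2 pole(s) → -40 dB/decade.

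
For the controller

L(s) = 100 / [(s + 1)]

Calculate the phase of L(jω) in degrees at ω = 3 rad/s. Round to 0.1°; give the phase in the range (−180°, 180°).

-71.6°

At ω = 3 rad/s:
pole (1 + j3·1) = 1 + j3 → |·| ≈ 3.1623, ∠ ≈ 71.57°
∠L = (0°) − (71.57°) = -71.57°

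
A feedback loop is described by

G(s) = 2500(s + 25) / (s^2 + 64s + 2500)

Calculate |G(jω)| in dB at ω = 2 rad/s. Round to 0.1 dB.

28.0 dB

At s = jω = j2:
zero (s+25): 25 + j2 → |·| = √(25²+2²) = √629 ≈ 25.08, ∠ = arctan(2/25) ≈ 4.57°
quadratic: (j2)² + 64·j2 + 2500 = 2496 + j128 → |·| ≈ 2499.3, ∠ ≈ 2.94°
|G| = 2500 · 25.08 / 2499.3 ≈ 25.087
Gain = 20 log₁₀(25.087) ≈ 27.99 dB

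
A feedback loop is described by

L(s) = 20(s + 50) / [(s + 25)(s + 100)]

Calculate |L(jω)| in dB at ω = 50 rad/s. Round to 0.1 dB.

-12.9 dB

At s = jω = j50:
zero (s+50): 50 + j50 → |·| = √(50²+50²) = √5000 ≈ 70.711, ∠ = arctan(50/50) ≈ 45.00°
pole (s+25): 25 + j50 → |·| = √(25²+50²) = √3125 ≈ 55.902, ∠ = arctan(50/25) ≈ 63.43°
pole (s+100): 100 + j50 → |·| = √(100²+50²) = √12500 ≈ 111.8, ∠ = arctan(50/100) ≈ 26.57°
|L| = 20 · 70.711 / 6249.8 ≈ 0.22628
Gain = 20 log₁₀(0.22628) ≈ -12.91 dB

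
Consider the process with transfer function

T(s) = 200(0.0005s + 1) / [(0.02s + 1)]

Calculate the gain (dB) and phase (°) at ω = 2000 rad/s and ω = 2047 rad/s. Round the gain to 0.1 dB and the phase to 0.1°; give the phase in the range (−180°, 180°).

ω = 2000: 17.0 dB, -43.6°; ω = 2047: 16.9 dB, -42.9°

At ω = 2000 rad/s:
zero (1 + j2000·0.0005) = 1 + j1 → |·| ≈ 1.4142, ∠ ≈ 45.00°
pole (1 + j2000·0.02) = 1 + j40 → |·| ≈ 40.012, ∠ ≈ 88.57°
|T| = 200 · 1.4142 / (40.012) ≈ 7.0689
Gain = 20 log₁₀(7.0689) ≈ 16.99 dB
∠T = (45.00°) − (88.57°) = -43.57°

At ω = 2047 rad/s:
zero (1 + j2047·0.0005) = 1 + j1.0235 → |·| ≈ 1.4309, ∠ ≈ 45.67°
pole (1 + j2047·0.02) = 1 + j40.94 → |·| ≈ 40.952, ∠ ≈ 88.60°
|T| = 200 · 1.4309 / (40.952) ≈ 6.9882
Gain = 20 log₁₀(6.9882) ≈ 16.89 dB
∠T = (45.67°) − (88.60°) = -42.93°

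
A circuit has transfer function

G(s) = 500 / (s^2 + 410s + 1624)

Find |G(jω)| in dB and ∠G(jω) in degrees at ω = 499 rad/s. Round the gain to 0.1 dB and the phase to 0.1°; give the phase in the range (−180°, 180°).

Substitute s = j499:
Numerator: 500 = 500 + j0
Denominator: (j499)^2 + 410(j499) + 1624 = -247377 + j204590
|N| = √(500² + 0²) ≈ 500, ∠N ≈ 0.00°
|D| = √(247377² + 204590²) ≈ 3.2102e+05, ∠D ≈ 140.41°
|G| = 500 / 3.2102e+05 ≈ 0.0015575
Gain = 20 log₁₀(0.0015575) ≈ -56.15 dB
∠G = 0.00° − 140.41° = -140.41°

-56.2 dB, -140.4°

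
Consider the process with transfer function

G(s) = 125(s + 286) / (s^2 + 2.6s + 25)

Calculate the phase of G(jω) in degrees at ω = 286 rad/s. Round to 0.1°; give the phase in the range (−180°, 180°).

-134.5°

At s = jω = j286:
zero (s+286): 286 + j286 → |·| = √(286²+286²) = √163592 ≈ 404.47, ∠ = arctan(286/286) ≈ 45.00°
quadratic: (j286)² + 2.6·j286 + 25 = -81771 + j743.6 → |·| ≈ 81774, ∠ ≈ 179.48°
∠G = 45.00° − 179.48° = -134.48°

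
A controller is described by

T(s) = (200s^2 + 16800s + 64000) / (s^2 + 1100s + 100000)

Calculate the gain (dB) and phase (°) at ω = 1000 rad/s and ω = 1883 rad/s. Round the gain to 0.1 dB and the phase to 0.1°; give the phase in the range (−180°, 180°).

Substitute s = j1000:
Numerator: 200(j1000)^2 + 16800(j1000) + 64000 = -199936000 + j16800000
Denominator: (j1000)^2 + 1100(j1000) + 100000 = -900000 + j1100000
|N| = √(199936000² + 16800000²) ≈ 2.0064e+08, ∠N ≈ 175.20°
|D| = √(900000² + 1100000²) ≈ 1.4213e+06, ∠D ≈ 129.29°
|T| = 2.0064e+08 / 1.4213e+06 ≈ 141.17
Gain = 20 log₁₀(141.17) ≈ 42.99 dB
∠T = 175.20° − 129.29° = 45.91°

Substitute s = j1883:
Numerator: 200(j1883)^2 + 16800(j1883) + 64000 = -709073800 + j31634400
Denominator: (j1883)^2 + 1100(j1883) + 100000 = -3445689 + j2071300
|N| = √(709073800² + 31634400²) ≈ 7.0978e+08, ∠N ≈ 177.45°
|D| = √(3445689² + 2071300²) ≈ 4.0203e+06, ∠D ≈ 148.99°
|T| = 7.0978e+08 / 4.0203e+06 ≈ 176.55
Gain = 20 log₁₀(176.55) ≈ 44.94 dB
∠T = 177.45° − 148.99° = 28.46°

ω = 1000: 43.0 dB, 45.9°; ω = 1883: 44.9 dB, 28.5°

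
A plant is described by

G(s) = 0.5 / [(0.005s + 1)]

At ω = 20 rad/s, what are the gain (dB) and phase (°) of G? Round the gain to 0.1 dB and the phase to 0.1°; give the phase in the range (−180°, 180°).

-6.1 dB, -5.7°

At ω = 20 rad/s:
pole (1 + j20·0.005) = 1 + j0.1 → |·| ≈ 1.005, ∠ ≈ 5.71°
|G| = 0.5 · 1 / (1.005) ≈ 0.49751
Gain = 20 log₁₀(0.49751) ≈ -6.06 dB
∠G = (0°) − (5.71°) = -5.71°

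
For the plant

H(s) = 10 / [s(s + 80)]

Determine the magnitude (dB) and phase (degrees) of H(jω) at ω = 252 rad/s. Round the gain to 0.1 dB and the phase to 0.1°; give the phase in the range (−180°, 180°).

At s = jω = j252:
pole (s+80): 80 + j252 → |·| = √(80²+252²) = √69904 ≈ 264.39, ∠ = arctan(252/80) ≈ 72.39°
pole at origin: |s| = 252, ∠ = 90.00° (in denominator)
|H| = 10 / 66626 ≈ 0.00015009
Gain = 20 log₁₀(0.00015009) ≈ -76.47 dB
∠H = 0.00° − 162.39° = -162.39°

-76.5 dB, -162.4°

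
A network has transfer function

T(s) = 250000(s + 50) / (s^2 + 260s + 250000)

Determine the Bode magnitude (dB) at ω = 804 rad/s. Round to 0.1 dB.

53.1 dB

At s = jω = j804:
zero (s+50): 50 + j804 → |·| = √(50²+804²) = √648916 ≈ 805.55, ∠ = arctan(804/50) ≈ 86.44°
quadratic: (j804)² + 260·j804 + 250000 = -396416 + j209040 → |·| ≈ 4.4816e+05, ∠ ≈ 152.20°
|T| = 250000 · 805.55 / 4.4816e+05 ≈ 449.37
Gain = 20 log₁₀(449.37) ≈ 53.05 dB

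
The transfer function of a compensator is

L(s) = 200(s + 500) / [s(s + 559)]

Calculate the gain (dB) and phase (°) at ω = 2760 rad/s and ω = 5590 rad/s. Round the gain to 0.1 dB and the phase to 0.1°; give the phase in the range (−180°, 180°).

ω = 2760: -22.8 dB, -88.8°; ω = 5590: -28.9 dB, -89.4°

At s = jω = j2760:
zero (s+500): 500 + j2760 → |·| = √(500²+2760²) = √7867600 ≈ 2804.9, ∠ = arctan(2760/500) ≈ 79.73°
pole (s+559): 559 + j2760 → |·| = √(559²+2760²) = √7930081 ≈ 2816, ∠ = arctan(2760/559) ≈ 78.55°
pole at origin: |s| = 2760, ∠ = 90.00° (in denominator)
|L| = 200 · 2804.9 / 7.7722e+06 ≈ 0.072178
Gain = 20 log₁₀(0.072178) ≈ -22.83 dB
∠L = 79.73° − 168.55° = -88.82°

At s = jω = j5590:
zero (s+500): 500 + j5590 → |·| = √(500²+5590²) = √31498100 ≈ 5612.3, ∠ = arctan(5590/500) ≈ 84.89°
pole (s+559): 559 + j5590 → |·| = √(559²+5590²) = √31560581 ≈ 5617.9, ∠ = arctan(5590/559) ≈ 84.29°
pole at origin: |s| = 5590, ∠ = 90.00° (in denominator)
|L| = 200 · 5612.3 / 3.1404e+07 ≈ 0.035743
Gain = 20 log₁₀(0.035743) ≈ -28.94 dB
∠L = 84.89° − 174.29° = -89.40°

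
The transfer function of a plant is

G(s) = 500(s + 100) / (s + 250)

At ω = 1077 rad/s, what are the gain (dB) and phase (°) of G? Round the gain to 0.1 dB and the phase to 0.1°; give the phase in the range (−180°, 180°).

53.8 dB, 7.8°

At s = jω = j1077:
zero (s+100): 100 + j1077 → |·| = √(100²+1077²) = √1169929 ≈ 1081.6, ∠ = arctan(1077/100) ≈ 84.70°
pole (s+250): 250 + j1077 → |·| = √(250²+1077²) = √1222429 ≈ 1105.6, ∠ = arctan(1077/250) ≈ 76.93°
|G| = 500 · 1081.6 / 1105.6 ≈ 489.15
Gain = 20 log₁₀(489.15) ≈ 53.79 dB
∠G = 84.70° − 76.93° = 7.77°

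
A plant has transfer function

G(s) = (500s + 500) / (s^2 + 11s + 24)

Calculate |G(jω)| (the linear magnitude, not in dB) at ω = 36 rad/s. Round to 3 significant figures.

13.5

Substitute s = j36:
Numerator: 500(j36) + 500 = 500 + j18000
Denominator: (j36)^2 + 11(j36) + 24 = -1272 + j396
|N| = √(500² + 18000²) ≈ 18007, ∠N ≈ 88.41°
|D| = √(1272² + 396²) ≈ 1332.2, ∠D ≈ 162.71°
|G| = 18007 / 1332.2 ≈ 13.517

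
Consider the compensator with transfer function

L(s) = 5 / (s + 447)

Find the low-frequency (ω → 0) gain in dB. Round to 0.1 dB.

L(0) = 5 / (447) ≈ 0.011186
20 log₁₀(0.011186) ≈ -39.03 dB

-39.0 dB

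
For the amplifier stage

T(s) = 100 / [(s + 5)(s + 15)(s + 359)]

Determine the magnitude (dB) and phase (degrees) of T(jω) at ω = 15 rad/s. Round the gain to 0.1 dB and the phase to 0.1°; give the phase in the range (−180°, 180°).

-61.6 dB, -119.0°

At s = jω = j15:
pole (s+5): 5 + j15 → |·| = √(5²+15²) = √250 ≈ 15.811, ∠ = arctan(15/5) ≈ 71.57°
pole (s+15): 15 + j15 → |·| = √(15²+15²) = √450 ≈ 21.213, ∠ = arctan(15/15) ≈ 45.00°
pole (s+359): 359 + j15 → |·| = √(359²+15²) = √129106 ≈ 359.31, ∠ = arctan(15/359) ≈ 2.39°
|T| = 100 / 1.2051e+05 ≈ 0.00082981
Gain = 20 log₁₀(0.00082981) ≈ -61.62 dB
∠T = 0.00° − 118.96° = -118.96°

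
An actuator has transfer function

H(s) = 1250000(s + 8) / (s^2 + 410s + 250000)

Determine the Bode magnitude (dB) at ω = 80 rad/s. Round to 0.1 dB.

52.2 dB

At s = jω = j80:
zero (s+8): 8 + j80 → |·| = √(8²+80²) = √6464 ≈ 80.399, ∠ = arctan(80/8) ≈ 84.29°
quadratic: (j80)² + 410·j80 + 250000 = 243600 + j32800 → |·| ≈ 2.458e+05, ∠ ≈ 7.67°
|H| = 1250000 · 80.399 / 2.458e+05 ≈ 408.86
Gain = 20 log₁₀(408.86) ≈ 52.23 dB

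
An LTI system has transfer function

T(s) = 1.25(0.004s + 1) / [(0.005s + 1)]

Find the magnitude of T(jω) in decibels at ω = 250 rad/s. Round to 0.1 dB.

0.9 dB

At ω = 250 rad/s:
zero (1 + j250·0.004) = 1 + j1 → |·| ≈ 1.4142, ∠ ≈ 45.00°
pole (1 + j250·0.005) = 1 + j1.25 → |·| ≈ 1.6008, ∠ ≈ 51.34°
|T| = 1.25 · 1.4142 / (1.6008) ≈ 1.1043
Gain = 20 log₁₀(1.1043) ≈ 0.86 dB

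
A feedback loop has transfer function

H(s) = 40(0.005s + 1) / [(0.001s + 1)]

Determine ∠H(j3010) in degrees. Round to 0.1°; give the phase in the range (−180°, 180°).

At ω = 3010 rad/s:
zero (1 + j3010·0.005) = 1 + j15.05 → |·| ≈ 15.083, ∠ ≈ 86.20°
pole (1 + j3010·0.001) = 1 + j3.01 → |·| ≈ 3.1718, ∠ ≈ 71.62°
∠H = (86.20°) − (71.62°) = 14.58°

14.6°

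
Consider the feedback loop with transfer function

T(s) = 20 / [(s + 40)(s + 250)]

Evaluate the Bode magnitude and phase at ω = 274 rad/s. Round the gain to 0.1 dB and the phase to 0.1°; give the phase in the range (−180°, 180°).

-74.2 dB, -129.3°

At s = jω = j274:
pole (s+40): 40 + j274 → |·| = √(40²+274²) = √76676 ≈ 276.9, ∠ = arctan(274/40) ≈ 81.69°
pole (s+250): 250 + j274 → |·| = √(250²+274²) = √137576 ≈ 370.91, ∠ = arctan(274/250) ≈ 47.62°
|T| = 20 / 1.027e+05 ≈ 0.00019474
Gain = 20 log₁₀(0.00019474) ≈ -74.21 dB
∠T = 0.00° − 129.31° = -129.31°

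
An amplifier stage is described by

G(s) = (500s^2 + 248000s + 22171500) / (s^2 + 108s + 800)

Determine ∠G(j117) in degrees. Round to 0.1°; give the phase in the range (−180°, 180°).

Substitute s = j117:
Numerator: 500(j117)^2 + 248000(j117) + 22171500 = 15327000 + j29016000
Denominator: (j117)^2 + 108(j117) + 800 = -12889 + j12636
|N| = √(15327000² + 29016000²) ≈ 3.2815e+07, ∠N ≈ 62.16°
|D| = √(12889² + 12636²) ≈ 18050, ∠D ≈ 135.57°
∠G = 62.16° − 135.57° = -73.41°

-73.4°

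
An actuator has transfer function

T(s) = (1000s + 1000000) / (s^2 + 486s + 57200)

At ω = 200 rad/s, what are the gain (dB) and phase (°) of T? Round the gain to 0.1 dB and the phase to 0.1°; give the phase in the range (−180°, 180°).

Substitute s = j200:
Numerator: 1000(j200) + 1000000 = 1000000 + j200000
Denominator: (j200)^2 + 486(j200) + 57200 = 17200 + j97200
|N| = √(1000000² + 200000²) ≈ 1.0198e+06, ∠N ≈ 11.31°
|D| = √(17200² + 97200²) ≈ 98710, ∠D ≈ 79.97°
|T| = 1.0198e+06 / 98710 ≈ 10.331
Gain = 20 log₁₀(10.331) ≈ 20.28 dB
∠T = 11.31° − 79.97° = -68.66°

20.3 dB, -68.7°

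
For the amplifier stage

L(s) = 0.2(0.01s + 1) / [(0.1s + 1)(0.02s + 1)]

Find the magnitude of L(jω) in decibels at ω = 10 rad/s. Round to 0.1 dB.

-17.1 dB

At ω = 10 rad/s:
zero (1 + j10·0.01) = 1 + j0.1 → |·| ≈ 1.005, ∠ ≈ 5.71°
pole (1 + j10·0.1) = 1 + j1 → |·| ≈ 1.4142, ∠ ≈ 45.00°
pole (1 + j10·0.02) = 1 + j0.2 → |·| ≈ 1.0198, ∠ ≈ 11.31°
|L| = 0.2 · 1.005 / (1.4142 · 1.0198) ≈ 0.13937
Gain = 20 log₁₀(0.13937) ≈ -17.12 dB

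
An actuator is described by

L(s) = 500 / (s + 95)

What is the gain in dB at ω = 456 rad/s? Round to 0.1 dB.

0.6 dB

At s = jω = j456:
pole (s+95): 95 + j456 → |·| = √(95²+456²) = √216961 ≈ 465.79, ∠ = arctan(456/95) ≈ 78.23°
|L| = 500 / 465.79 ≈ 1.0734
Gain = 20 log₁₀(1.0734) ≈ 0.62 dB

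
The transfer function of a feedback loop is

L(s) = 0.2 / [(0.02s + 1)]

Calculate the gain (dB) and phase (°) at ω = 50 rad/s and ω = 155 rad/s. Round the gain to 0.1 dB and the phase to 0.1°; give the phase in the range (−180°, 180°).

At ω = 50 rad/s:
pole (1 + j50·0.02) = 1 + j1 → |·| ≈ 1.4142, ∠ ≈ 45.00°
|L| = 0.2 · 1 / (1.4142) ≈ 0.14142
Gain = 20 log₁₀(0.14142) ≈ -16.99 dB
∠L = (0°) − (45.00°) = -45.00°

At ω = 155 rad/s:
pole (1 + j155·0.02) = 1 + j3.1 → |·| ≈ 3.2573, ∠ ≈ 72.12°
|L| = 0.2 · 1 / (3.2573) ≈ 0.061401
Gain = 20 log₁₀(0.061401) ≈ -24.24 dB
∠L = (0°) − (72.12°) = -72.12°

ω = 50: -17.0 dB, -45.0°; ω = 155: -24.2 dB, -72.1°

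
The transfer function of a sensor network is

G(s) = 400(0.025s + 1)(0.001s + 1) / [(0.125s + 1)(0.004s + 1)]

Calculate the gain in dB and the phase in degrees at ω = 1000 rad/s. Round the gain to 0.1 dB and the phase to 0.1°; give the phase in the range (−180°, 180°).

28.8 dB, -32.8°

At ω = 1000 rad/s:
zero (1 + j1000·0.025) = 1 + j25 → |·| ≈ 25.02, ∠ ≈ 87.71°
zero (1 + j1000·0.001) = 1 + j1 → |·| ≈ 1.4142, ∠ ≈ 45.00°
pole (1 + j1000·0.125) = 1 + j125 → |·| ≈ 125, ∠ ≈ 89.54°
pole (1 + j1000·0.004) = 1 + j4 → |·| ≈ 4.1231, ∠ ≈ 75.96°
|G| = 400 · 25.02 · 1.4142 / (125 · 4.1231) ≈ 27.461
Gain = 20 log₁₀(27.461) ≈ 28.77 dB
∠G = (87.71° + 45.00°) − (89.54° + 75.96°) = -32.79°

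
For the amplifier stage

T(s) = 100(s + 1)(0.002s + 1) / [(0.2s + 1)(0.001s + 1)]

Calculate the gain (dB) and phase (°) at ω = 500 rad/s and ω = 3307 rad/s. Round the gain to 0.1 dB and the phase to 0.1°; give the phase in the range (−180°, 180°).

ω = 500: 56.0 dB, 18.9°; ω = 3307: 59.7 dB, 8.3°

At ω = 500 rad/s:
zero (1 + j500·1) = 1 + j500 → |·| ≈ 500, ∠ ≈ 89.89°
zero (1 + j500·0.002) = 1 + j1 → |·| ≈ 1.4142, ∠ ≈ 45.00°
pole (1 + j500·0.2) = 1 + j100 → |·| ≈ 100, ∠ ≈ 89.43°
pole (1 + j500·0.001) = 1 + j0.5 → |·| ≈ 1.118, ∠ ≈ 26.57°
|T| = 100 · 500 · 1.4142 / (100 · 1.118) ≈ 632.47
Gain = 20 log₁₀(632.47) ≈ 56.02 dB
∠T = (89.89° + 45.00°) − (89.43° + 26.57°) = 18.89°

At ω = 3307 rad/s:
zero (1 + j3307·1) = 1 + j3307 → |·| ≈ 3307, ∠ ≈ 89.98°
zero (1 + j3307·0.002) = 1 + j6.614 → |·| ≈ 6.6892, ∠ ≈ 81.40°
pole (1 + j3307·0.2) = 1 + j661.4 → |·| ≈ 661.4, ∠ ≈ 89.91°
pole (1 + j3307·0.001) = 1 + j3.307 → |·| ≈ 3.4549, ∠ ≈ 73.18°
|T| = 100 · 3307 · 6.6892 / (661.4 · 3.4549) ≈ 968.07
Gain = 20 log₁₀(968.07) ≈ 59.72 dB
∠T = (89.98° + 81.40°) − (89.91° + 73.18°) = 8.29°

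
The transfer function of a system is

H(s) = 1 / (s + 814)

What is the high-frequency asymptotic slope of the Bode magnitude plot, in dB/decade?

Each pole contributes −20 dB/decade at high frequency; each zero contributes +20 dB/decade.
Net: 0 zero(s) − 1 pole(s) → -20 dB/decade.

-20 dB/decade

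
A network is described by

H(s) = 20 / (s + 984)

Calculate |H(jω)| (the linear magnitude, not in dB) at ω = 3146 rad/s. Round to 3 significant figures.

0.00607

Substitute s = j3146:
Numerator: 20 = 20 + j0
Denominator: (j3146) + 984 = 984 + j3146
|N| = √(20² + 0²) ≈ 20, ∠N ≈ 0.00°
|D| = √(984² + 3146²) ≈ 3296.3, ∠D ≈ 72.63°
|H| = 20 / 3296.3 ≈ 0.0060674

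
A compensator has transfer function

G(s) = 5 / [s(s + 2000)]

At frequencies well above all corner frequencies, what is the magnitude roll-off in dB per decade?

-40 dB/decade

Each pole contributes −20 dB/decade at high frequency; each zero contributes +20 dB/decade.
Net: 0 zero(s) − 2 pole(s) → -40 dB/decade.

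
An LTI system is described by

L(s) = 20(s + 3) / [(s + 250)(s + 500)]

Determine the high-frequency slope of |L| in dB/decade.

Each pole contributes −20 dB/decade at high frequency; each zero contributes +20 dB/decade.
Net: 1 zero(s) − 2 pole(s) → -20 dB/decade.

-20 dB/decade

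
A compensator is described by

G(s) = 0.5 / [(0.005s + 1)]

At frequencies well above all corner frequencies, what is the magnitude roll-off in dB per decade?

Each pole contributes −20 dB/decade at high frequency; each zero contributes +20 dB/decade.
Net: 0 zero(s) − 1 pole(s) → -20 dB/decade.

-20 dB/decade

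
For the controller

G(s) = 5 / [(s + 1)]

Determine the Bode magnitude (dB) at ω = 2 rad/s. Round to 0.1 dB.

At ω = 2 rad/s:
pole (1 + j2·1) = 1 + j2 → |·| ≈ 2.2361, ∠ ≈ 63.43°
|G| = 5 · 1 / (2.2361) ≈ 2.236
Gain = 20 log₁₀(2.236) ≈ 6.99 dB

7.0 dB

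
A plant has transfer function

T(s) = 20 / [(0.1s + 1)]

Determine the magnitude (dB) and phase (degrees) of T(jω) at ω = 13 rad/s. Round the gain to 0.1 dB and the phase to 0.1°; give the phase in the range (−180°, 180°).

At ω = 13 rad/s:
pole (1 + j13·0.1) = 1 + j1.3 → |·| ≈ 1.6401, ∠ ≈ 52.43°
|T| = 20 · 1 / (1.6401) ≈ 12.194
Gain = 20 log₁₀(12.194) ≈ 21.72 dB
∠T = (0°) − (52.43°) = -52.43°

21.7 dB, -52.4°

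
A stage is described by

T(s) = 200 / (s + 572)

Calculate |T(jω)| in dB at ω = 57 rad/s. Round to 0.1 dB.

Substitute s = j57:
Numerator: 200 = 200 + j0
Denominator: (j57) + 572 = 572 + j57
|N| = √(200² + 0²) ≈ 200, ∠N ≈ 0.00°
|D| = √(572² + 57²) ≈ 574.83, ∠D ≈ 5.69°
|T| = 200 / 574.83 ≈ 0.34793
Gain = 20 log₁₀(0.34793) ≈ -9.17 dB

-9.2 dB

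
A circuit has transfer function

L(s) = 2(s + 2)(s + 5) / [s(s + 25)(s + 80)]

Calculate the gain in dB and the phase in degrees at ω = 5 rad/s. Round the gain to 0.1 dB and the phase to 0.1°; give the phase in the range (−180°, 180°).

-42.6 dB, 8.3°

At s = jω = j5:
zero (s+2): 2 + j5 → |·| = √(2²+5²) = √29 ≈ 5.3852, ∠ = arctan(5/2) ≈ 68.20°
zero (s+5): 5 + j5 → |·| = √(5²+5²) = √50 ≈ 7.0711, ∠ = arctan(5/5) ≈ 45.00°
pole (s+25): 25 + j5 → |·| = √(25²+5²) = √650 ≈ 25.495, ∠ = arctan(5/25) ≈ 11.31°
pole (s+80): 80 + j5 → |·| = √(80²+5²) = √6425 ≈ 80.156, ∠ = arctan(5/80) ≈ 3.58°
pole at origin: |s| = 5, ∠ = 90.00° (in denominator)
|L| = 2 · 38.079 / 10218 ≈ 0.0074533
Gain = 20 log₁₀(0.0074533) ≈ -42.55 dB
∠L = 113.20° − 104.89° = 8.31°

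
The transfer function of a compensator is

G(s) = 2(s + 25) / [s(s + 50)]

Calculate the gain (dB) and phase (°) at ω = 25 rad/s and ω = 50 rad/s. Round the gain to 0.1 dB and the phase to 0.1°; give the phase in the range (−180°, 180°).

At s = jω = j25:
zero (s+25): 25 + j25 → |·| = √(25²+25²) = √1250 ≈ 35.355, ∠ = arctan(25/25) ≈ 45.00°
pole (s+50): 50 + j25 → |·| = √(50²+25²) = √3125 ≈ 55.902, ∠ = arctan(25/50) ≈ 26.57°
pole at origin: |s| = 25, ∠ = 90.00° (in denominator)
|G| = 2 · 35.355 / 1397.5 ≈ 0.050597
Gain = 20 log₁₀(0.050597) ≈ -25.92 dB
∠G = 45.00° − 116.57° = -71.57°

At s = jω = j50:
zero (s+25): 25 + j50 → |·| = √(25²+50²) = √3125 ≈ 55.902, ∠ = arctan(50/25) ≈ 63.43°
pole (s+50): 50 + j50 → |·| = √(50²+50²) = √5000 ≈ 70.711, ∠ = arctan(50/50) ≈ 45.00°
pole at origin: |s| = 50, ∠ = 90.00° (in denominator)
|G| = 2 · 55.902 / 3535.5 ≈ 0.031623
Gain = 20 log₁₀(0.031623) ≈ -30.00 dB
∠G = 63.43° − 135.00° = -71.57°

ω = 25: -25.9 dB, -71.6°; ω = 50: -30.0 dB, -71.6°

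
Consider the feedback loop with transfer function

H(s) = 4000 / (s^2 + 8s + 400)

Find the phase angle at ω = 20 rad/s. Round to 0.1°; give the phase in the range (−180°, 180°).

At s = jω = j20:
quadratic: (j20)² + 8·j20 + 400 = 0 + j160 → |·| ≈ 160, ∠ ≈ 90.00°
∠H = 0.00° − 90.00° = -90.00°

-90.0°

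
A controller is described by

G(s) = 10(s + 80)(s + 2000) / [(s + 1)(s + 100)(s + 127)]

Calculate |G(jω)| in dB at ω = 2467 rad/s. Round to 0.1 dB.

At s = jω = j2467:
zero (s+80): 80 + j2467 → |·| = √(80²+2467²) = √6092489 ≈ 2468.3, ∠ = arctan(2467/80) ≈ 88.14°
zero (s+2000): 2000 + j2467 → |·| = √(2000²+2467²) = √10086089 ≈ 3175.9, ∠ = arctan(2467/2000) ≈ 50.97°
pole (s+1): 1 + j2467 → |·| = √(1²+2467²) = √6086090 ≈ 2467, ∠ = arctan(2467/1) ≈ 89.98°
pole (s+100): 100 + j2467 → |·| = √(100²+2467²) = √6096089 ≈ 2469, ∠ = arctan(2467/100) ≈ 87.68°
pole (s+127): 127 + j2467 → |·| = √(127²+2467²) = √6102218 ≈ 2470.3, ∠ = arctan(2467/127) ≈ 87.05°
|G| = 10 · 7.8391e+06 / 1.5047e+10 ≈ 0.0052097
Gain = 20 log₁₀(0.0052097) ≈ -45.66 dB

-45.7 dB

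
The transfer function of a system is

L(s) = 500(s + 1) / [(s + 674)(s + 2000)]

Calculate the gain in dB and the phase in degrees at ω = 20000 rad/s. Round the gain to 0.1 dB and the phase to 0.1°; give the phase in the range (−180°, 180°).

-32.1 dB, -82.4°

At s = jω = j20000:
zero (s+1): 1 + j20000 → |·| = √(1²+20000²) = √400000001 ≈ 20000, ∠ = arctan(20000/1) ≈ 90.00°
pole (s+674): 674 + j20000 → |·| = √(674²+20000²) = √400454276 ≈ 20011, ∠ = arctan(20000/674) ≈ 88.07°
pole (s+2000): 2000 + j20000 → |·| = √(2000²+20000²) = √404000000 ≈ 20100, ∠ = arctan(20000/2000) ≈ 84.29°
|L| = 500 · 20000 / 4.0222e+08 ≈ 0.024862
Gain = 20 log₁₀(0.024862) ≈ -32.09 dB
∠L = 90.00° − 172.36° = -82.36°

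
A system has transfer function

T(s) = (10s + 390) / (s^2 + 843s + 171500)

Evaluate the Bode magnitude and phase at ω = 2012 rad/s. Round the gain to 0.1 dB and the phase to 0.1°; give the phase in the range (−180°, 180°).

Substitute s = j2012:
Numerator: 10(j2012) + 390 = 390 + j20120
Denominator: (j2012)^2 + 843(j2012) + 171500 = -3876644 + j1696116
|N| = √(390² + 20120²) ≈ 20124, ∠N ≈ 88.89°
|D| = √(3876644² + 1696116²) ≈ 4.2315e+06, ∠D ≈ 156.37°
|T| = 20124 / 4.2315e+06 ≈ 0.0047558
Gain = 20 log₁₀(0.0047558) ≈ -46.46 dB
∠T = 88.89° − 156.37° = -67.48°

-46.5 dB, -67.5°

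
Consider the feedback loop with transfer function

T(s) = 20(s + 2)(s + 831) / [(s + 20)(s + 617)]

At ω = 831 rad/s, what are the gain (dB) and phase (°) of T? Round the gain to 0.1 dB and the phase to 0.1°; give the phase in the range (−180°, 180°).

At s = jω = j831:
zero (s+2): 2 + j831 → |·| = √(2²+831²) = √690565 ≈ 831, ∠ = arctan(831/2) ≈ 89.86°
zero (s+831): 831 + j831 → |·| = √(831²+831²) = √1381122 ≈ 1175.2, ∠ = arctan(831/831) ≈ 45.00°
pole (s+20): 20 + j831 → |·| = √(20²+831²) = √690961 ≈ 831.24, ∠ = arctan(831/20) ≈ 88.62°
pole (s+617): 617 + j831 → |·| = √(617²+831²) = √1071250 ≈ 1035, ∠ = arctan(831/617) ≈ 53.41°
|T| = 20 · 9.7659e+05 / 8.6033e+05 ≈ 22.703
Gain = 20 log₁₀(22.703) ≈ 27.12 dB
∠T = 134.86° − 142.03° = -7.17°

27.1 dB, -7.2°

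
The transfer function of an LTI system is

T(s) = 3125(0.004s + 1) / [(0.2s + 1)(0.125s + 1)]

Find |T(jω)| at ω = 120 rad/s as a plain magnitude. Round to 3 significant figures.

9.60

At ω = 120 rad/s:
zero (1 + j120·0.004) = 1 + j0.48 → |·| ≈ 1.1092, ∠ ≈ 25.64°
pole (1 + j120·0.2) = 1 + j24 → |·| ≈ 24.021, ∠ ≈ 87.61°
pole (1 + j120·0.125) = 1 + j15 → |·| ≈ 15.033, ∠ ≈ 86.19°
|T| = 3125 · 1.1092 / (24.021 · 15.033) ≈ 9.5989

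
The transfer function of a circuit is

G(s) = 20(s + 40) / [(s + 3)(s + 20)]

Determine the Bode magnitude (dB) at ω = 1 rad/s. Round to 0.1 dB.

At s = jω = j1:
zero (s+40): 40 + j1 → |·| = √(40²+1²) = √1601 ≈ 40.012, ∠ = arctan(1/40) ≈ 1.43°
pole (s+3): 3 + j1 → |·| = √(3²+1²) = √10 ≈ 3.1623, ∠ = arctan(1/3) ≈ 18.43°
pole (s+20): 20 + j1 → |·| = √(20²+1²) = √401 ≈ 20.025, ∠ = arctan(1/20) ≈ 2.86°
|G| = 20 · 40.012 / 63.325 ≈ 12.637
Gain = 20 log₁₀(12.637) ≈ 22.03 dB

22.0 dB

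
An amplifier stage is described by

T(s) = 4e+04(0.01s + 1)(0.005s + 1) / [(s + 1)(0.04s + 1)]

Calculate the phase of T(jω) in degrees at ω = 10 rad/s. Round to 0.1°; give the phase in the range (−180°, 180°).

-97.5°

At ω = 10 rad/s:
zero (1 + j10·0.01) = 1 + j0.1 → |·| ≈ 1.005, ∠ ≈ 5.71°
zero (1 + j10·0.005) = 1 + j0.05 → |·| ≈ 1.0012, ∠ ≈ 2.86°
pole (1 + j10·1) = 1 + j10 → |·| ≈ 10.05, ∠ ≈ 84.29°
pole (1 + j10·0.04) = 1 + j0.4 → |·| ≈ 1.077, ∠ ≈ 21.80°
∠T = (5.71° + 2.86°) − (84.29° + 21.80°) = -97.52°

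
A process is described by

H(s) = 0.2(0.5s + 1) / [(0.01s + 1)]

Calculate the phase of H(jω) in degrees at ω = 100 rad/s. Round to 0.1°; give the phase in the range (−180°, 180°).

At ω = 100 rad/s:
zero (1 + j100·0.5) = 1 + j50 → |·| ≈ 50.01, ∠ ≈ 88.85°
pole (1 + j100·0.01) = 1 + j1 → |·| ≈ 1.4142, ∠ ≈ 45.00°
∠H = (88.85°) − (45.00°) = 43.85°

43.9°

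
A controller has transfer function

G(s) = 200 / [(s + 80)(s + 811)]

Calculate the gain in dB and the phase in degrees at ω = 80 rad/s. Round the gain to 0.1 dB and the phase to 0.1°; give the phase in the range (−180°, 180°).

-53.3 dB, -50.6°

At s = jω = j80:
pole (s+80): 80 + j80 → |·| = √(80²+80²) = √12800 ≈ 113.14, ∠ = arctan(80/80) ≈ 45.00°
pole (s+811): 811 + j80 → |·| = √(811²+80²) = √664121 ≈ 814.94, ∠ = arctan(80/811) ≈ 5.63°
|G| = 200 / 92202 ≈ 0.0021692
Gain = 20 log₁₀(0.0021692) ≈ -53.27 dB
∠G = 0.00° − 50.63° = -50.63°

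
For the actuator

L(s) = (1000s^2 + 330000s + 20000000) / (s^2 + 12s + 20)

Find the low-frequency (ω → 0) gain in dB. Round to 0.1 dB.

L(0) = 20000000 / 20 = 1e+06
20 log₁₀(1e+06) ≈ 120.00 dB

120.0 dB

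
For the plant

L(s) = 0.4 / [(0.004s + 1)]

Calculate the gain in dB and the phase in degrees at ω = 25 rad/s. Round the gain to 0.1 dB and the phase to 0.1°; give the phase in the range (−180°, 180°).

-8.0 dB, -5.7°

At ω = 25 rad/s:
pole (1 + j25·0.004) = 1 + j0.1 → |·| ≈ 1.005, ∠ ≈ 5.71°
|L| = 0.4 · 1 / (1.005) ≈ 0.39801
Gain = 20 log₁₀(0.39801) ≈ -8.00 dB
∠L = (0°) − (5.71°) = -5.71°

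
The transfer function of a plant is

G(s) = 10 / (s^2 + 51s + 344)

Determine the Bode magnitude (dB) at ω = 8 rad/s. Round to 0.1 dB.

Substitute s = j8:
Numerator: 10 = 10 + j0
Denominator: (j8)^2 + 51(j8) + 344 = 280 + j408
|N| = √(10² + 0²) ≈ 10, ∠N ≈ 0.00°
|D| = √(280² + 408²) ≈ 494.84, ∠D ≈ 55.54°
|G| = 10 / 494.84 ≈ 0.020209
Gain = 20 log₁₀(0.020209) ≈ -33.89 dB

-33.9 dB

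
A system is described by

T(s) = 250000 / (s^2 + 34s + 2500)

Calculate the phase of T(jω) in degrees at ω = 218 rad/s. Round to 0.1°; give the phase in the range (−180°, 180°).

At s = jω = j218:
quadratic: (j218)² + 34·j218 + 2500 = -45024 + j7412 → |·| ≈ 45630, ∠ ≈ 170.65°
∠T = 0.00° − 170.65° = -170.65°

-170.7°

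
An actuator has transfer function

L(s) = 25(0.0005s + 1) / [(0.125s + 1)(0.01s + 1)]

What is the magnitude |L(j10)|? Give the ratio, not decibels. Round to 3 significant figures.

At ω = 10 rad/s:
zero (1 + j10·0.0005) = 1 + j0.005 → |·| ≈ 1, ∠ ≈ 0.29°
pole (1 + j10·0.125) = 1 + j1.25 → |·| ≈ 1.6008, ∠ ≈ 51.34°
pole (1 + j10·0.01) = 1 + j0.1 → |·| ≈ 1.005, ∠ ≈ 5.71°
|L| = 25 · 1 / (1.6008 · 1.005) ≈ 15.539

15.5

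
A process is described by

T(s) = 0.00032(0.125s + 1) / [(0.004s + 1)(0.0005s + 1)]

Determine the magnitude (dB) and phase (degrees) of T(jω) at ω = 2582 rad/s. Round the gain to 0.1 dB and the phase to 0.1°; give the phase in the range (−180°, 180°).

-44.3 dB, -46.9°

At ω = 2582 rad/s:
zero (1 + j2582·0.125) = 1 + j322.75 → |·| ≈ 322.75, ∠ ≈ 89.82°
pole (1 + j2582·0.004) = 1 + j10.328 → |·| ≈ 10.376, ∠ ≈ 84.47°
pole (1 + j2582·0.0005) = 1 + j1.291 → |·| ≈ 1.633, ∠ ≈ 52.24°
|T| = 0.00032 · 322.75 / (10.376 · 1.633) ≈ 0.0060954
Gain = 20 log₁₀(0.0060954) ≈ -44.30 dB
∠T = (89.82°) − (84.47° + 52.24°) = -46.89°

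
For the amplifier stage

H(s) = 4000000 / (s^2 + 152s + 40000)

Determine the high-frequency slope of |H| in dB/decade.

-40 dB/decade

Each pole contributes −20 dB/decade at high frequency; each zero contributes +20 dB/decade.
Net: 0 zero(s) − 2 pole(s) → -40 dB/decade.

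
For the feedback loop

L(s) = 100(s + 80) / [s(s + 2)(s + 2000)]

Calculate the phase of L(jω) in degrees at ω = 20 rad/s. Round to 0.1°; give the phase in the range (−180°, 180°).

-160.8°

At s = jω = j20:
zero (s+80): 80 + j20 → |·| = √(80²+20²) = √6800 ≈ 82.462, ∠ = arctan(20/80) ≈ 14.04°
pole (s+2): 2 + j20 → |·| = √(2²+20²) = √404 ≈ 20.1, ∠ = arctan(20/2) ≈ 84.29°
pole (s+2000): 2000 + j20 → |·| = √(2000²+20²) = √4000400 ≈ 2000.1, ∠ = arctan(20/2000) ≈ 0.57°
pole at origin: |s| = 20, ∠ = 90.00° (in denominator)
∠L = 14.04° − 174.86° = -160.82°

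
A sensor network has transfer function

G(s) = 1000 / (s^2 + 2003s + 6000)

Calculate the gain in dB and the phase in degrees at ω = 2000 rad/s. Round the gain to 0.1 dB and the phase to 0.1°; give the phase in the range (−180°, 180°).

-75.1 dB, -134.9°

Substitute s = j2000:
Numerator: 1000 = 1000 + j0
Denominator: (j2000)^2 + 2003(j2000) + 6000 = -3994000 + j4006000
|N| = √(1000² + 0²) ≈ 1000, ∠N ≈ 0.00°
|D| = √(3994000² + 4006000²) ≈ 5.6569e+06, ∠D ≈ 134.91°
|G| = 1000 / 5.6569e+06 ≈ 0.00017678
Gain = 20 log₁₀(0.00017678) ≈ -75.05 dB
∠G = 0.00° − 134.91° = -134.91°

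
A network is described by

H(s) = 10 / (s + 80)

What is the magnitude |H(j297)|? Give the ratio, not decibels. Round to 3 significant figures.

At s = jω = j297:
pole (s+80): 80 + j297 → |·| = √(80²+297²) = √94609 ≈ 307.59, ∠ = arctan(297/80) ≈ 74.92°
|H| = 10 / 307.59 ≈ 0.032511

0.0325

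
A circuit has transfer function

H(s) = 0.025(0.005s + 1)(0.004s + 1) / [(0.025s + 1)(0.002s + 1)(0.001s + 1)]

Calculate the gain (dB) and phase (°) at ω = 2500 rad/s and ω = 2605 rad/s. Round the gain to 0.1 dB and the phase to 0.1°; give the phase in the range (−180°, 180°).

ω = 2500: -48.7 dB, -66.3°; ω = 2605: -49.0 dB, -67.1°

At ω = 2500 rad/s:
zero (1 + j2500·0.005) = 1 + j12.5 → |·| ≈ 12.54, ∠ ≈ 85.43°
zero (1 + j2500·0.004) = 1 + j10 → |·| ≈ 10.05, ∠ ≈ 84.29°
pole (1 + j2500·0.025) = 1 + j62.5 → |·| ≈ 62.508, ∠ ≈ 89.08°
pole (1 + j2500·0.002) = 1 + j5 → |·| ≈ 5.099, ∠ ≈ 78.69°
pole (1 + j2500·0.001) = 1 + j2.5 → |·| ≈ 2.6926, ∠ ≈ 68.20°
|H| = 0.025 · 12.54 · 10.05 / (62.508 · 5.099 · 2.6926) ≈ 0.0036712
Gain = 20 log₁₀(0.0036712) ≈ -48.70 dB
∠H = (85.43° + 84.29°) − (89.08° + 78.69° + 68.20°) = -66.25°

At ω = 2605 rad/s:
zero (1 + j2605·0.005) = 1 + j13.025 → |·| ≈ 13.063, ∠ ≈ 85.61°
zero (1 + j2605·0.004) = 1 + j10.42 → |·| ≈ 10.468, ∠ ≈ 84.52°
pole (1 + j2605·0.025) = 1 + j65.125 → |·| ≈ 65.133, ∠ ≈ 89.12°
pole (1 + j2605·0.002) = 1 + j5.21 → |·| ≈ 5.3051, ∠ ≈ 79.13°
pole (1 + j2605·0.001) = 1 + j2.605 → |·| ≈ 2.7903, ∠ ≈ 69.00°
|H| = 0.025 · 13.063 · 10.468 / (65.133 · 5.3051 · 2.7903) ≈ 0.0035457
Gain = 20 log₁₀(0.0035457) ≈ -49.01 dB
∠H = (85.61° + 84.52°) − (89.12° + 79.13° + 69.00°) = -67.12°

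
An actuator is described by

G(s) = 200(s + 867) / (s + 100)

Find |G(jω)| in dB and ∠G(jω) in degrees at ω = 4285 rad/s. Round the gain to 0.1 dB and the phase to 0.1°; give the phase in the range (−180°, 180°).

At s = jω = j4285:
zero (s+867): 867 + j4285 → |·| = √(867²+4285²) = √19112914 ≈ 4371.8, ∠ = arctan(4285/867) ≈ 78.56°
pole (s+100): 100 + j4285 → |·| = √(100²+4285²) = √18371225 ≈ 4286.2, ∠ = arctan(4285/100) ≈ 88.66°
|G| = 200 · 4371.8 / 4286.2 ≈ 203.99
Gain = 20 log₁₀(203.99) ≈ 46.19 dB
∠G = 78.56° − 88.66° = -10.10°

46.2 dB, -10.1°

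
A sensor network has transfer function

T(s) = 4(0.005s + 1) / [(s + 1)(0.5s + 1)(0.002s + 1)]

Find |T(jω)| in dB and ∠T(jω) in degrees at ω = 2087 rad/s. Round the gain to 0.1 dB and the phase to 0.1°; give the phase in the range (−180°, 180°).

-107.0 dB, -171.9°

At ω = 2087 rad/s:
zero (1 + j2087·0.005) = 1 + j10.435 → |·| ≈ 10.483, ∠ ≈ 84.53°
pole (1 + j2087·1) = 1 + j2087 → |·| ≈ 2087, ∠ ≈ 89.97°
pole (1 + j2087·0.5) = 1 + j1043.5 → |·| ≈ 1043.5, ∠ ≈ 89.95°
pole (1 + j2087·0.002) = 1 + j4.174 → |·| ≈ 4.2921, ∠ ≈ 76.53°
|T| = 4 · 10.483 / (2087 · 1043.5 · 4.2921) ≈ 4.486e-06
Gain = 20 log₁₀(4.486e-06) ≈ -106.96 dB
∠T = (84.53°) − (89.97° + 89.95° + 76.53°) = -171.92°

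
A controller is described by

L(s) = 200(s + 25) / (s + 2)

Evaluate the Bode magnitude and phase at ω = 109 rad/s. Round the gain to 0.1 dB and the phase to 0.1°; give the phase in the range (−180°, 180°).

46.2 dB, -11.9°

At s = jω = j109:
zero (s+25): 25 + j109 → |·| = √(25²+109²) = √12506 ≈ 111.83, ∠ = arctan(109/25) ≈ 77.08°
pole (s+2): 2 + j109 → |·| = √(2²+109²) = √11885 ≈ 109.02, ∠ = arctan(109/2) ≈ 88.95°
|L| = 200 · 111.83 / 109.02 ≈ 205.16
Gain = 20 log₁₀(205.16) ≈ 46.24 dB
∠L = 77.08° − 88.95° = -11.87°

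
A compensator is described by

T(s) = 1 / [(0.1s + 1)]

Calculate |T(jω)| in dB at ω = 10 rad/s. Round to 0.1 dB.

At ω = 10 rad/s:
pole (1 + j10·0.1) = 1 + j1 → |·| ≈ 1.4142, ∠ ≈ 45.00°
|T| = 1 · 1 / (1.4142) ≈ 0.70711
Gain = 20 log₁₀(0.70711) ≈ -3.01 dB

-3.0 dB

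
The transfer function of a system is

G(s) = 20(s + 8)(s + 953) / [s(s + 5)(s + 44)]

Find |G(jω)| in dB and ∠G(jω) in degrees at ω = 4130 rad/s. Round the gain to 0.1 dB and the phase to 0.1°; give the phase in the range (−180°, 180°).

-46.1 dB, -102.4°

At s = jω = j4130:
zero (s+8): 8 + j4130 → |·| = √(8²+4130²) = √17056964 ≈ 4130, ∠ = arctan(4130/8) ≈ 89.89°
zero (s+953): 953 + j4130 → |·| = √(953²+4130²) = √17965109 ≈ 4238.5, ∠ = arctan(4130/953) ≈ 77.01°
pole (s+5): 5 + j4130 → |·| = √(5²+4130²) = √17056925 ≈ 4130, ∠ = arctan(4130/5) ≈ 89.93°
pole (s+44): 44 + j4130 → |·| = √(44²+4130²) = √17058836 ≈ 4130.2, ∠ = arctan(4130/44) ≈ 89.39°
pole at origin: |s| = 4130, ∠ = 90.00° (in denominator)
|G| = 20 · 1.7505e+07 / 7.0448e+10 ≈ 0.0049696
Gain = 20 log₁₀(0.0049696) ≈ -46.07 dB
∠G = 166.90° − 269.32° = -102.42°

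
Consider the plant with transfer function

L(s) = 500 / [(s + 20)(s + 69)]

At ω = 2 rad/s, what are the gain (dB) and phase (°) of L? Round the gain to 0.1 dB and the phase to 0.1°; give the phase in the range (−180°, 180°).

-8.9 dB, -7.4°

At s = jω = j2:
pole (s+20): 20 + j2 → |·| = √(20²+2²) = √404 ≈ 20.1, ∠ = arctan(2/20) ≈ 5.71°
pole (s+69): 69 + j2 → |·| = √(69²+2²) = √4765 ≈ 69.029, ∠ = arctan(2/69) ≈ 1.66°
|L| = 500 / 1387.5 ≈ 0.36036
Gain = 20 log₁₀(0.36036) ≈ -8.87 dB
∠L = 0.00° − 7.37° = -7.37°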